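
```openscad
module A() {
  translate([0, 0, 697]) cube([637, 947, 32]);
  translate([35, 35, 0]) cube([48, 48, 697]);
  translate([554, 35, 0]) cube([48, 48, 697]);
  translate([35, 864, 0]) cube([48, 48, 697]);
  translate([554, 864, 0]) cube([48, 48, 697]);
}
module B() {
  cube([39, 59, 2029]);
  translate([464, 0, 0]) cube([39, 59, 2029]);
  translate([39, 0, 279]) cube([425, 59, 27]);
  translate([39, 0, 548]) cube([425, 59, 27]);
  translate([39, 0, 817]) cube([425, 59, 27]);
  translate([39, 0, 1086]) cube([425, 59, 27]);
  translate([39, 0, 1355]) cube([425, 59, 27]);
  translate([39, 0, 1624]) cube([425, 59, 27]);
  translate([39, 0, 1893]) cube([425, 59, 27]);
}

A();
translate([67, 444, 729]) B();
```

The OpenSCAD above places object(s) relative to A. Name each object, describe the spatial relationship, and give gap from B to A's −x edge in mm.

A is a table. B is a ladder. The ladder is on top of the table, centred. The gap from the ladder to the table's −x edge is 67 mm.

The ladder's min-x is at 67; the table's min-x is 0; gap = 67 mm.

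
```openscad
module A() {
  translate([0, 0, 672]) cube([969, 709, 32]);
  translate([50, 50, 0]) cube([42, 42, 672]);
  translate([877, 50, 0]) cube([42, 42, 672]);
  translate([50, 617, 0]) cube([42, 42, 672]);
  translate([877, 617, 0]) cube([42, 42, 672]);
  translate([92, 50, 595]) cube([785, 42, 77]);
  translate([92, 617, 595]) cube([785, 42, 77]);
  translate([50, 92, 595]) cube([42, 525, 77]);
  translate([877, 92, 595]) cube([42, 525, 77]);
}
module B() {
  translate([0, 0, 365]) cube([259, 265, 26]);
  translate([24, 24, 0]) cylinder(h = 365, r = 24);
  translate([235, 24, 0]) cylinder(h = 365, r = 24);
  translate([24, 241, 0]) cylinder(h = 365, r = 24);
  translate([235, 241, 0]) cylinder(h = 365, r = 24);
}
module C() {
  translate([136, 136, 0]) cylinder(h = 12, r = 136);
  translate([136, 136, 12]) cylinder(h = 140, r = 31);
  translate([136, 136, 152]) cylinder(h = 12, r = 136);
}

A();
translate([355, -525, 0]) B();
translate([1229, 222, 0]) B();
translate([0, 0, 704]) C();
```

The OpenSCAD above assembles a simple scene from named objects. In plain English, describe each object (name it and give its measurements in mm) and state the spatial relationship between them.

A is a rectangular dining table. The top is 969×709×32 mm with its upper surface at z = 704 mm. It stands on four 42×42 mm square legs, each inset 50 mm from the nearest pair of top edges, running from the floor to the underside of the top. Four apron rails, 42 mm thick and 77 mm tall, run between adjacent legs with their top edges flush with the underside of the top and their outer faces flush with the legs' outer faces.

B is a simple wooden stool: a rectangular seat 259 mm (x) by 265 mm (y), 26 mm thick, top face at z = 391 mm, on four round legs, each 48 mm in diameter. The legs rest on z = 0, each leg's axis is inset half a diameter from the nearest pair of seat edges (so the leg's bounding box is flush with the corner).

C is a spool: two coaxial disc flanges of radius 136 mm and thickness 12 mm, joined by a core cylinder of radius 31 mm and height 140 mm. The lower flange rests on z = 0 and the three cylinders share a vertical axis.

Two stools sit around the table at the −y, +x sides. The spool is on top of the table.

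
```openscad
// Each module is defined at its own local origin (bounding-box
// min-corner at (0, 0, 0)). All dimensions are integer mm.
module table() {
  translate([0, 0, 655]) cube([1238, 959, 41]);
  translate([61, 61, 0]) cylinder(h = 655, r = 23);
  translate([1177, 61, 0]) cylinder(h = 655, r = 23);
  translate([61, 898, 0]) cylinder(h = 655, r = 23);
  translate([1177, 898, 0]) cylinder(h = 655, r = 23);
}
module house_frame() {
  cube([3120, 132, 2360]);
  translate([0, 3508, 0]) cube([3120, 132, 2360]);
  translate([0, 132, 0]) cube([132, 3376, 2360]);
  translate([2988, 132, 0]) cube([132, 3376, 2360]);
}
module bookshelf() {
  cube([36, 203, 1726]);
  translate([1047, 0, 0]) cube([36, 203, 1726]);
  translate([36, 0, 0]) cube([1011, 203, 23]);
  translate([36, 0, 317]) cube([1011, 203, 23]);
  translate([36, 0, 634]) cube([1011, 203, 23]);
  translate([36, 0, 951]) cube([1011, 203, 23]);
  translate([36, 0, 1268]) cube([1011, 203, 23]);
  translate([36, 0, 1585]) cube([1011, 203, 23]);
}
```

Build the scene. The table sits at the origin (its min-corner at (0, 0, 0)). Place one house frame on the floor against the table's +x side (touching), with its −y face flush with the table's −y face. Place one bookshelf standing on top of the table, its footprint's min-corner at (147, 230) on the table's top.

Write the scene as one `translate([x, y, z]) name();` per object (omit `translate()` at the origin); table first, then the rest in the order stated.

table();
translate([1238, 0, 0]) house_frame();
translate([147, 230, 696]) bookshelf();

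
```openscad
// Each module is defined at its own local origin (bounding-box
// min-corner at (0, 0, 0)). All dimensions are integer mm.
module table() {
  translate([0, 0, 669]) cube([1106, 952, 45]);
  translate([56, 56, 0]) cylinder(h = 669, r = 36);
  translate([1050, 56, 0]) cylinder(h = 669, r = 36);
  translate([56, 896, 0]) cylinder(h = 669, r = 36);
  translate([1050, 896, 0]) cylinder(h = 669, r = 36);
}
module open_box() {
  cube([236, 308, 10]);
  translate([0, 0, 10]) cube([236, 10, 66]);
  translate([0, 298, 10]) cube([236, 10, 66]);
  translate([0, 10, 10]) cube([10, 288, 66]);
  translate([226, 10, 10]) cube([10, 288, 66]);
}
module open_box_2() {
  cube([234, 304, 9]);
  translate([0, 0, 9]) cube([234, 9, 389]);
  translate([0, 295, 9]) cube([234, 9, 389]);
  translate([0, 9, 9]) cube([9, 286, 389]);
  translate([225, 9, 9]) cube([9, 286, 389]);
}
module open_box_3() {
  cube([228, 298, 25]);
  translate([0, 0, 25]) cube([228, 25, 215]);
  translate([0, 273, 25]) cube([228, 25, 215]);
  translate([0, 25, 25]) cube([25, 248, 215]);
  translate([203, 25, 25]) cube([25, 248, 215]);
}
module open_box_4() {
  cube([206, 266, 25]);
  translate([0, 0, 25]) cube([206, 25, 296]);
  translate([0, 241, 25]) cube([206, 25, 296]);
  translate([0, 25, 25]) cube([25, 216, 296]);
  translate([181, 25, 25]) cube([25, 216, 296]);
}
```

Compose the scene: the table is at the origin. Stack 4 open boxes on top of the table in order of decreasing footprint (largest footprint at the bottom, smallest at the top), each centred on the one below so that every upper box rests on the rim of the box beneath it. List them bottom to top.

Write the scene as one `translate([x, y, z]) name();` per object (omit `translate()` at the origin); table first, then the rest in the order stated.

table();
translate([435, 322, 714]) open_box();
translate([436, 324, 790]) open_box_2();
translate([439, 327, 1188]) open_box_3();
translate([450, 343, 1428]) open_box_4();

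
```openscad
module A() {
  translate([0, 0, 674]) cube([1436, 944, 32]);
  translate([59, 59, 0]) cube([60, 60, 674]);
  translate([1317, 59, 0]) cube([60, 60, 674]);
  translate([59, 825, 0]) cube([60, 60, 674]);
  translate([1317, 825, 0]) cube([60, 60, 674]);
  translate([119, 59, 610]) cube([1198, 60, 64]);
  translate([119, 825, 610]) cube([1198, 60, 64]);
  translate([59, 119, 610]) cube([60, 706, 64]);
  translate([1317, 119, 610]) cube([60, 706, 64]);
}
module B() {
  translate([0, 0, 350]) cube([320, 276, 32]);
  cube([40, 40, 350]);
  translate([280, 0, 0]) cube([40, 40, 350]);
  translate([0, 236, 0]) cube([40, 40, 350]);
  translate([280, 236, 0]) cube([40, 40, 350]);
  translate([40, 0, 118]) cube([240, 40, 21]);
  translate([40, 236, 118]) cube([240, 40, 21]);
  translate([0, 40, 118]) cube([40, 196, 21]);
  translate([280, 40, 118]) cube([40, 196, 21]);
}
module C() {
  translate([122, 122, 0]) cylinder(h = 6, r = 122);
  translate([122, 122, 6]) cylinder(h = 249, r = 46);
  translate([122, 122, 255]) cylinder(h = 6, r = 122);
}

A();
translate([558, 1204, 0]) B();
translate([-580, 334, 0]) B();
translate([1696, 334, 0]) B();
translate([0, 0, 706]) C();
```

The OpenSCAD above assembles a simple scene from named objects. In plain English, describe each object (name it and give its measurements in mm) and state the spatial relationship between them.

A is a table with a 1436×944 mm rectangular top, 32 mm thick, top surface at z = 706 mm, supported by four 60×60 mm square legs, each inset 59 mm from the nearest pair of top edges, running from the floor. Four apron rails, 60 mm thick and 64 mm tall, run between adjacent legs with their top edges flush with the underside of the top and their outer faces flush with the legs' outer faces.

B is a simple wooden stool: a rectangular seat 320 mm (x) by 276 mm (y), 32 mm thick, top face at z = 382 mm, on four square legs, each 40×40 mm in cross-section. The legs rest on z = 0, each flush with a corner of the seat. Four stretchers, 40 mm wide and 21 mm tall, connect adjacent legs with their undersides at z = 118 mm, each running between the inner faces of the legs it joins and aligned with the legs' outer faces on the other axis.

C is a spool: two coaxial disc flanges of radius 122 mm and thickness 6 mm, joined by a core cylinder of radius 46 mm and height 249 mm. The lower flange rests on z = 0 and the three cylinders share a vertical axis.

Three stools sit around the table at the +y, −x, +x sides. The spool is on top of the table.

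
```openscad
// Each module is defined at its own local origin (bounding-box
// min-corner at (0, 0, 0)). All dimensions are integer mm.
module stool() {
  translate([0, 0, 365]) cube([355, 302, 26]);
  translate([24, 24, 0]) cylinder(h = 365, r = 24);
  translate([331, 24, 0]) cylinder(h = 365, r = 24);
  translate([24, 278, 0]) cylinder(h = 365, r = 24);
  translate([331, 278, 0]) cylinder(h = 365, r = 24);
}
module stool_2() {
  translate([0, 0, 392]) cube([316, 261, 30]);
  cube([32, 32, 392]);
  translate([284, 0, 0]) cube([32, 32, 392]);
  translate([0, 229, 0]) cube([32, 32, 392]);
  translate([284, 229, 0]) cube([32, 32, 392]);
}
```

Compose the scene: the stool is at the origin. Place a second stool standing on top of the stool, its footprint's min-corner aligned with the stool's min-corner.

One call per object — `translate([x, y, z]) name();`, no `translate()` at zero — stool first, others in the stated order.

stool();
translate([0, 0, 391]) stool_2();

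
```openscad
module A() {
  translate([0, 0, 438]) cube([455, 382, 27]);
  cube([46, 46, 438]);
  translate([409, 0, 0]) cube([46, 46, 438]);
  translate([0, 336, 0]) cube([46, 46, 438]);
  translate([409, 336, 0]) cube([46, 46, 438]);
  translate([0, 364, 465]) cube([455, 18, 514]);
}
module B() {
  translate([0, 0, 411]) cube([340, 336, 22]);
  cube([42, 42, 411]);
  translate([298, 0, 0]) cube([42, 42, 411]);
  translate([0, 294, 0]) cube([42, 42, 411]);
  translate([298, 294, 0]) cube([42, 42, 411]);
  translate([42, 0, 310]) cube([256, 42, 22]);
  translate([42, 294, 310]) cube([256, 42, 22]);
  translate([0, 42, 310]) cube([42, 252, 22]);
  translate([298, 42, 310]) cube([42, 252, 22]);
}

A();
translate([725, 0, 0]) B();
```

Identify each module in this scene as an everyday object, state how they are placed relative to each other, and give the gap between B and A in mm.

The stool's nearest face is 270 mm from the chair's +x face.

A is a chair. B is a stool. The stool is on the floor beside the chair on its +x side. The gap between the stool and the chair is 270 mm.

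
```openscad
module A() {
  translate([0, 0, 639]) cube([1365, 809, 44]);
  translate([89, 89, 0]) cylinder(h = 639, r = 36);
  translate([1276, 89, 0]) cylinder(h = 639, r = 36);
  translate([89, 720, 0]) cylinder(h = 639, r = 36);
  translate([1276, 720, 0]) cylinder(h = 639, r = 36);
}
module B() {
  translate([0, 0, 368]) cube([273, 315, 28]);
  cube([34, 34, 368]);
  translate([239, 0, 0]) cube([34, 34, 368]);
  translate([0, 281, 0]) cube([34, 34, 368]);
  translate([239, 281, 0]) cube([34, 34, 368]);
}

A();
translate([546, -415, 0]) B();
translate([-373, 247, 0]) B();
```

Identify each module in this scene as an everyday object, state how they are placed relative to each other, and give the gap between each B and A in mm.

A is a table. B is a stool. Two stools sit around the table at the −y, −x sides. The gap between each stool and the table is 100 mm.

Each stool's nearest face is 100 mm from the table's bounding box.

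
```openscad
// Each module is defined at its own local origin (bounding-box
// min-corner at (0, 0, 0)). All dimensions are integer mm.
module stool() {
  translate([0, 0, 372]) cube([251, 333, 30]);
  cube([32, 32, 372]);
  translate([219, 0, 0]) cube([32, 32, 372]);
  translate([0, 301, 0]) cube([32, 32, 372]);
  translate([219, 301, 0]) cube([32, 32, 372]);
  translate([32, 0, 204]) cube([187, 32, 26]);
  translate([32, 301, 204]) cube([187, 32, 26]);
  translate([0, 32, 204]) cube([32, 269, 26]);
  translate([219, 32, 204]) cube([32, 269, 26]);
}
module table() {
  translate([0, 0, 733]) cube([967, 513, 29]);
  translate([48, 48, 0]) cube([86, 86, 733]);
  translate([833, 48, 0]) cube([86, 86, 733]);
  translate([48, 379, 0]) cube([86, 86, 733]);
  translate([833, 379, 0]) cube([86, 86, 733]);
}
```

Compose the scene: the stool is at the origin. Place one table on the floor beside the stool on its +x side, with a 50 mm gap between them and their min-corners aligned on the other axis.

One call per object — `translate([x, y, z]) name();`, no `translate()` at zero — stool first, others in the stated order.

stool();
translate([301, 0, 0]) table();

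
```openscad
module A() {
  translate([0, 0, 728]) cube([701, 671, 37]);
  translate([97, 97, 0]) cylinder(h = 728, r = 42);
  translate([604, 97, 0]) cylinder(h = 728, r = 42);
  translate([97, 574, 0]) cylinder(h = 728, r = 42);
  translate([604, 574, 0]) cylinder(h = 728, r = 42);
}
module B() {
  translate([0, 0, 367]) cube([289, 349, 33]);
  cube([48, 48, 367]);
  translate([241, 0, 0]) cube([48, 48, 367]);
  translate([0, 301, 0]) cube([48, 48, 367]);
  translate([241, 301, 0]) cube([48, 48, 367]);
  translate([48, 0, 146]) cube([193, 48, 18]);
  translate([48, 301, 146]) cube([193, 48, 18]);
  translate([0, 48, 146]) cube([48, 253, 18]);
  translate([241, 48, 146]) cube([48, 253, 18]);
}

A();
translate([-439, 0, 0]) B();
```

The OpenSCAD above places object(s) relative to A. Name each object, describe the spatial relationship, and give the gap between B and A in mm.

The stool's nearest face is 150 mm from the table's −x face.

A is a table. B is a stool. The stool is on the floor beside the table on its −x side. The gap between the stool and the table is 150 mm.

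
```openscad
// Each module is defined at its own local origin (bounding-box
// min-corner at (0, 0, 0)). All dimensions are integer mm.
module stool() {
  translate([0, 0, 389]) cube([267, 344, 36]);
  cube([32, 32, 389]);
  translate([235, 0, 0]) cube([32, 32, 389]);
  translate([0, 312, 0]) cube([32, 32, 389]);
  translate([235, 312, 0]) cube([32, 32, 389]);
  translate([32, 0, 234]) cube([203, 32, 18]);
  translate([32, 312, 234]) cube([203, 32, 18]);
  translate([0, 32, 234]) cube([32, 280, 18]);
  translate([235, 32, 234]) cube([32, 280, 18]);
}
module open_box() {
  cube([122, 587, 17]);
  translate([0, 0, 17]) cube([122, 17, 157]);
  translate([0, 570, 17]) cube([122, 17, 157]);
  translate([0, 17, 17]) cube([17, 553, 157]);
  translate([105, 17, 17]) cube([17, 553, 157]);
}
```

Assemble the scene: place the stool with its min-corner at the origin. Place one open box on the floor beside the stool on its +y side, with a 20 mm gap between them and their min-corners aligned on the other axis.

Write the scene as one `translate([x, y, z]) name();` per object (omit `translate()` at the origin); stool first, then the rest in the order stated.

stool();
translate([0, 364, 0]) open_box();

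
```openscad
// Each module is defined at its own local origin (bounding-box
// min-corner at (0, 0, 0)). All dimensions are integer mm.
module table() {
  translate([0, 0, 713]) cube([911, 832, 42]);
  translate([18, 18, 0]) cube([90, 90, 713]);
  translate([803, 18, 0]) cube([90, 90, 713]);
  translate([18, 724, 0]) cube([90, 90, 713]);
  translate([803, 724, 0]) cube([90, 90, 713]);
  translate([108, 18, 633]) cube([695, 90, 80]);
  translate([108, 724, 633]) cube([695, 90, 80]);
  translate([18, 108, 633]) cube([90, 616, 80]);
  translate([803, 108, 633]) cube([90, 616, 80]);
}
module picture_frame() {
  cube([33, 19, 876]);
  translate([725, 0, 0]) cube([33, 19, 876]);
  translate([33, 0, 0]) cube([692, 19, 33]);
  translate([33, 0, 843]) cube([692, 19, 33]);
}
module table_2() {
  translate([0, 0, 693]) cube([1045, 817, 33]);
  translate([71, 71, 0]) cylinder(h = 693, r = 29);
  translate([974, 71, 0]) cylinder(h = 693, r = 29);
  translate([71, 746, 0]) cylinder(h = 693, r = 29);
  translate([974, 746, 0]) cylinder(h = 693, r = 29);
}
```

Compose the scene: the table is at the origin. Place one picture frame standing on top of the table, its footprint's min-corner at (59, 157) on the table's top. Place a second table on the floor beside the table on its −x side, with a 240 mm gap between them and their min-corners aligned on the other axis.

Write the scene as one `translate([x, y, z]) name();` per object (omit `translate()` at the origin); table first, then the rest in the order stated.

table();
translate([59, 157, 755]) picture_frame();
translate([-1285, 0, 0]) table_2();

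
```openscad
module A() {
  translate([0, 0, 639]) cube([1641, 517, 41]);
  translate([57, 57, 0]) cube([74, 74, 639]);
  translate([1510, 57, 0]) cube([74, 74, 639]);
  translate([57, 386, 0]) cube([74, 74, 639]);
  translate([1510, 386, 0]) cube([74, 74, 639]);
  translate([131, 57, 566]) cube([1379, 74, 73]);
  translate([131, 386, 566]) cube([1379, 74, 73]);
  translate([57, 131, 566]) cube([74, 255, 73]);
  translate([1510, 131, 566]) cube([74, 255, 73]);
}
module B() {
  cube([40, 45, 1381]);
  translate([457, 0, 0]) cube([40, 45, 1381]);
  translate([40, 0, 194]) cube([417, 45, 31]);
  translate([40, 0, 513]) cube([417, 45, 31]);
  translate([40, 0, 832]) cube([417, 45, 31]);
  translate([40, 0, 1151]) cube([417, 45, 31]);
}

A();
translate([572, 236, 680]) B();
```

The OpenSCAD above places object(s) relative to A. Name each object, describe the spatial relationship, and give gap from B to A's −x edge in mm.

A is a table. B is a ladder. The ladder is on top of the table, centred. The gap from the ladder to the table's −x edge is 572 mm.

The ladder's min-x is at 572; the table's min-x is 0; gap = 572 mm.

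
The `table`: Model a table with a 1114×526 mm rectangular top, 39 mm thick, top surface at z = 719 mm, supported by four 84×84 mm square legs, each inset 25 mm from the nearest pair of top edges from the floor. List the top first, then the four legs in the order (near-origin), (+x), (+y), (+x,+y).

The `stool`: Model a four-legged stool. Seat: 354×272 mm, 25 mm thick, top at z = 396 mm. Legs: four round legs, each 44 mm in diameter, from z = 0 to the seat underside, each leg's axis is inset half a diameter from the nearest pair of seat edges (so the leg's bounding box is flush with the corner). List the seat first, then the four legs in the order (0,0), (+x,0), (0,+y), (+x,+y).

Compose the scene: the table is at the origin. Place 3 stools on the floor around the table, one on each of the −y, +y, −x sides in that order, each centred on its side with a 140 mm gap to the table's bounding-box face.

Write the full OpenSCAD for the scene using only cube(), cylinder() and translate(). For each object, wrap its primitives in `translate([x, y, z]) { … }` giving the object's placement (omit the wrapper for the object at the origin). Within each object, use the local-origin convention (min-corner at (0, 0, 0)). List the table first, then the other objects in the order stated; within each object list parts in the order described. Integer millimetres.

translate([0, 0, 680]) cube([1114, 526, 39]);
translate([25, 25, 0]) cube([84, 84, 680]);
translate([1005, 25, 0]) cube([84, 84, 680]);
translate([25, 417, 0]) cube([84, 84, 680]);
translate([1005, 417, 0]) cube([84, 84, 680]);
translate([380, -412, 0]) {
  translate([0, 0, 371]) cube([354, 272, 25]);
  translate([22, 22, 0]) cylinder(h = 371, r = 22);
  translate([332, 22, 0]) cylinder(h = 371, r = 22);
  translate([22, 250, 0]) cylinder(h = 371, r = 22);
  translate([332, 250, 0]) cylinder(h = 371, r = 22);
}
translate([380, 666, 0]) {
  translate([0, 0, 371]) cube([354, 272, 25]);
  translate([22, 22, 0]) cylinder(h = 371, r = 22);
  translate([332, 22, 0]) cylinder(h = 371, r = 22);
  translate([22, 250, 0]) cylinder(h = 371, r = 22);
  translate([332, 250, 0]) cylinder(h = 371, r = 22);
}
translate([-494, 127, 0]) {
  translate([0, 0, 371]) cube([354, 272, 25]);
  translate([22, 22, 0]) cylinder(h = 371, r = 22);
  translate([332, 22, 0]) cylinder(h = 371, r = 22);
  translate([22, 250, 0]) cylinder(h = 371, r = 22);
  translate([332, 250, 0]) cylinder(h = 371, r = 22);
}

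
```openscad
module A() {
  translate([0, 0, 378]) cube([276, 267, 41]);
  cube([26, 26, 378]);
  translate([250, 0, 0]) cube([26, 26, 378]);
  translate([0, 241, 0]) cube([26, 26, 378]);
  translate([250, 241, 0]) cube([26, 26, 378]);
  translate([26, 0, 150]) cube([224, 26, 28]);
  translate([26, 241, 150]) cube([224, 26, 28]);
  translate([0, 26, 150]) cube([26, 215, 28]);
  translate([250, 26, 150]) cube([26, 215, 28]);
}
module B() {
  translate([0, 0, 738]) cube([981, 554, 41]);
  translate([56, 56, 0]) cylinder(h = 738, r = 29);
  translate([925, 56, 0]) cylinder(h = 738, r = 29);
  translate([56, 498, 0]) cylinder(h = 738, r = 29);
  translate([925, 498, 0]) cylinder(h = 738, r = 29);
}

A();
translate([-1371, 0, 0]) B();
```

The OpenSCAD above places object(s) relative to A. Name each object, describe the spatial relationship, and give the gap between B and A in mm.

A is a stool. B is a table. The table is on the floor beside the stool on its −x side. The gap between the table and the stool is 390 mm.

The table's nearest face is 390 mm from the stool's −x face.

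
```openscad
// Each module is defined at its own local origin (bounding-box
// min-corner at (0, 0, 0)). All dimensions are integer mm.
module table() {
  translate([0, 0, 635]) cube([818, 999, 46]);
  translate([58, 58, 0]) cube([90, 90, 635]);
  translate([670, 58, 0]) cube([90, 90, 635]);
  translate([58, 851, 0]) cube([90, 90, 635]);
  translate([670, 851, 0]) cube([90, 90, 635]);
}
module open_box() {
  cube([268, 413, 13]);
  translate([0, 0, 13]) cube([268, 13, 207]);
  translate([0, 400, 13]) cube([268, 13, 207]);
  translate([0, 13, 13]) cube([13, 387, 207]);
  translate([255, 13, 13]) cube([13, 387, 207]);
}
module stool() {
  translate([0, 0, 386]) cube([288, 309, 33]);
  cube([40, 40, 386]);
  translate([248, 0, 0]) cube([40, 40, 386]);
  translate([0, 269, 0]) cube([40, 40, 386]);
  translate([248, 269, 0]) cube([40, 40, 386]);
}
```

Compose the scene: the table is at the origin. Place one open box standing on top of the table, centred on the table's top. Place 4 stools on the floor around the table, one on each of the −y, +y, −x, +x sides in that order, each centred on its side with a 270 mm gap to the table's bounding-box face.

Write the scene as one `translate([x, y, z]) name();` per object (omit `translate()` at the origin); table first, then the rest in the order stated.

table();
translate([275, 293, 681]) open_box();
translate([265, -579, 0]) stool();
translate([265, 1269, 0]) stool();
translate([-558, 345, 0]) stool();
translate([1088, 345, 0]) stool();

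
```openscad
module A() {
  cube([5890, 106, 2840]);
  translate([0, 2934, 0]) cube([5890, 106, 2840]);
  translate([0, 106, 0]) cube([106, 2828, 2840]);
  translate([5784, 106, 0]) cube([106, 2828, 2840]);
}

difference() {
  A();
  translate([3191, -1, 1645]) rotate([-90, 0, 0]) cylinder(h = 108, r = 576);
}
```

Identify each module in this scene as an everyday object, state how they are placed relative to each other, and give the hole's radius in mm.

A is a house frame. The house frame has a circular hole through its front wall. The hole's radius is 576 mm.

The subtracted cylinder has r = 576 mm.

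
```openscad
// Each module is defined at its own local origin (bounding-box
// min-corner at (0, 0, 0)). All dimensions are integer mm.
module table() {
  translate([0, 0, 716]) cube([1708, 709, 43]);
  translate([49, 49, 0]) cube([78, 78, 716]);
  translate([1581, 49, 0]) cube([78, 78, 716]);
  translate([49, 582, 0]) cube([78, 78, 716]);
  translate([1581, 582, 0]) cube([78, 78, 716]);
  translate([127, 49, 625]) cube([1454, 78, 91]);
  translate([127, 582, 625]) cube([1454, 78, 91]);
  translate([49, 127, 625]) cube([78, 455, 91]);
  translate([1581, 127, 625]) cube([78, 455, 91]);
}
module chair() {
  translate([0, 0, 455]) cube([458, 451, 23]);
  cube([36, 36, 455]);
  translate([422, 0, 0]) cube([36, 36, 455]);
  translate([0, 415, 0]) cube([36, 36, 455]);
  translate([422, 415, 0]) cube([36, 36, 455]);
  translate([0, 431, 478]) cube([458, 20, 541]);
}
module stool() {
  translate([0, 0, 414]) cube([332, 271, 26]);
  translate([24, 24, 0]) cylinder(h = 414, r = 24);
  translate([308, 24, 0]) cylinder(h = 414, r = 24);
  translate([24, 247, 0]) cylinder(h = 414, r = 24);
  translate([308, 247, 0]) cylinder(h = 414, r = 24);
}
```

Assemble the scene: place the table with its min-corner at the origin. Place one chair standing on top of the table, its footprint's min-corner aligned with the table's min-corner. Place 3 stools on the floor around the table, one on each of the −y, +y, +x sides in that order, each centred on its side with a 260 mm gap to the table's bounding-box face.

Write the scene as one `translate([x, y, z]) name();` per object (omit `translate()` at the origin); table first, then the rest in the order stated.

table();
translate([0, 0, 759]) chair();
translate([688, -531, 0]) stool();
translate([688, 969, 0]) stool();
translate([1968, 219, 0]) stool();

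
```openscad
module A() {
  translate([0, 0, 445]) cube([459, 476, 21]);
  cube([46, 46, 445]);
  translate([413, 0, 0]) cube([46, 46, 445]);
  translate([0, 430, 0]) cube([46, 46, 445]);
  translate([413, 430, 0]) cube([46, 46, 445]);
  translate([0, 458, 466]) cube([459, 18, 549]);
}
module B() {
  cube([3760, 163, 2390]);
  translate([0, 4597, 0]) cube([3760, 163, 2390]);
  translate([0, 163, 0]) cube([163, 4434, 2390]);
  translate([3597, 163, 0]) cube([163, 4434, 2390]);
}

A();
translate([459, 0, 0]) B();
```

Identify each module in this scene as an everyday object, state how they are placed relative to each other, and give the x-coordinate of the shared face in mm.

A is a chair. B is a house frame. The house frame is against the chair's +x side, with their −y faces flush. The x-coordinate of the shared face is 459 mm.

The chair's +x face and the house frame's −x face are both at x = 459 mm.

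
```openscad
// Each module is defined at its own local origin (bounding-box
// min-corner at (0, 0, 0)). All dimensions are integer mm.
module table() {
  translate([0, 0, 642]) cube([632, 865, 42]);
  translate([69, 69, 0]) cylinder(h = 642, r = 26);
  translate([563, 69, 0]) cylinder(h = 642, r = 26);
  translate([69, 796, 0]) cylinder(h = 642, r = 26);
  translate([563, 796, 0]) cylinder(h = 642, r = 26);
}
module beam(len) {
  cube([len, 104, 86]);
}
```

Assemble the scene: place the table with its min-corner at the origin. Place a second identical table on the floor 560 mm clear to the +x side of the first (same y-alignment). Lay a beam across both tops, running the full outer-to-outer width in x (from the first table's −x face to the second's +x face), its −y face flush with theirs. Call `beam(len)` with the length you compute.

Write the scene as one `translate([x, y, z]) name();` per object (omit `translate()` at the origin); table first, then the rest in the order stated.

table();
translate([1192, 0, 0]) table();
translate([0, 0, 684]) beam(1824);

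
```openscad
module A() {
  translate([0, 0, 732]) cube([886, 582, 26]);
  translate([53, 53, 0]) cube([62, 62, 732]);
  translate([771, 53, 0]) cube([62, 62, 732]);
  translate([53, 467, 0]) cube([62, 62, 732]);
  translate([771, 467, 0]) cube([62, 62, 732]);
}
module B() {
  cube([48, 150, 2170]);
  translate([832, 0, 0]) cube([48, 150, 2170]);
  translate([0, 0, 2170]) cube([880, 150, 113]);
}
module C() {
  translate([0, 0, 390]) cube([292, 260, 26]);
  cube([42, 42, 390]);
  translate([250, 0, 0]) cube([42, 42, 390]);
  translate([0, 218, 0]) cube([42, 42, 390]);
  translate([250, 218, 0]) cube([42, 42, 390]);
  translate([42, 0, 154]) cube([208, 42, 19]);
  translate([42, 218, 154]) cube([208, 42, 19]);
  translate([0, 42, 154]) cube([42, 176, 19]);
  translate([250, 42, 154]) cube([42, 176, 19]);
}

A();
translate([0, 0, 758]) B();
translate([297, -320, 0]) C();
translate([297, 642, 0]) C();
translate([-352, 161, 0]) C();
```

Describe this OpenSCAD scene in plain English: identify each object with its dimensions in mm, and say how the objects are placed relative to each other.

A is a table with a 886×582 mm rectangular top, 26 mm thick, top surface at z = 758 mm, supported by four 62×62 mm square legs, each inset 53 mm from the nearest pair of top edges, running from the floor.

B is a rectangular door frame: two vertical jambs of 48×150 mm section, 2170 mm tall, with a clear opening 784 mm wide between their inner faces. A header 113 mm tall and 150 mm deep lies on top of the jambs and spans the full outside width.

C is a four-legged stool. The seat is a 292×260×26 mm slab whose top surface is at z = 416 mm; four square legs, each 42×42 mm in cross-section, run from the floor (z = 0) to the underside of the seat, each flush with a corner of the seat. Four stretchers, 42 mm wide and 19 mm tall, connect adjacent legs with their undersides at z = 154 mm, each running between the inner faces of the legs it joins and aligned with the legs' outer faces on the other axis.

The door frame is on top of the table. Three stools sit around the table at the −y, +y, −x sides.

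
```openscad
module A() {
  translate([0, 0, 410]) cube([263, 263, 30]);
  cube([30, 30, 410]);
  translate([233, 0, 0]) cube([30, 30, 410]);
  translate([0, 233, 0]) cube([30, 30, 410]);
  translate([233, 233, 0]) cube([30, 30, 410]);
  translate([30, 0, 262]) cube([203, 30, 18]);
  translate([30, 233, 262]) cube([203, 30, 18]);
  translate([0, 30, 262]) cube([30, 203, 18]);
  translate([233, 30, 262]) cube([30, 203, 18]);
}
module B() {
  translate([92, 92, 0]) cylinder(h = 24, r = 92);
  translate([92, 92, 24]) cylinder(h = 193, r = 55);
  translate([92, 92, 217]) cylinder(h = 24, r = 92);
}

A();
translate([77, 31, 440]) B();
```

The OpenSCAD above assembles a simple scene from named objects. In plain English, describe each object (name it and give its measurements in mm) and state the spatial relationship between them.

A is a four-legged stool. The seat is a 263×263×30 mm slab whose top surface is at z = 440 mm; four square legs, each 30×30 mm in cross-section, run from the floor (z = 0) to the underside of the seat, each flush with a corner of the seat. Four stretchers, 30 mm wide and 18 mm tall, connect adjacent legs with their undersides at z = 262 mm, each running between the inner faces of the legs it joins and aligned with the legs' outer faces on the other axis.

B is a spool: two coaxial disc flanges of radius 92 mm and thickness 24 mm, joined by a core cylinder of radius 55 mm and height 193 mm. The lower flange rests on z = 0 and the three cylinders share a vertical axis.

The spool is on top of the stool.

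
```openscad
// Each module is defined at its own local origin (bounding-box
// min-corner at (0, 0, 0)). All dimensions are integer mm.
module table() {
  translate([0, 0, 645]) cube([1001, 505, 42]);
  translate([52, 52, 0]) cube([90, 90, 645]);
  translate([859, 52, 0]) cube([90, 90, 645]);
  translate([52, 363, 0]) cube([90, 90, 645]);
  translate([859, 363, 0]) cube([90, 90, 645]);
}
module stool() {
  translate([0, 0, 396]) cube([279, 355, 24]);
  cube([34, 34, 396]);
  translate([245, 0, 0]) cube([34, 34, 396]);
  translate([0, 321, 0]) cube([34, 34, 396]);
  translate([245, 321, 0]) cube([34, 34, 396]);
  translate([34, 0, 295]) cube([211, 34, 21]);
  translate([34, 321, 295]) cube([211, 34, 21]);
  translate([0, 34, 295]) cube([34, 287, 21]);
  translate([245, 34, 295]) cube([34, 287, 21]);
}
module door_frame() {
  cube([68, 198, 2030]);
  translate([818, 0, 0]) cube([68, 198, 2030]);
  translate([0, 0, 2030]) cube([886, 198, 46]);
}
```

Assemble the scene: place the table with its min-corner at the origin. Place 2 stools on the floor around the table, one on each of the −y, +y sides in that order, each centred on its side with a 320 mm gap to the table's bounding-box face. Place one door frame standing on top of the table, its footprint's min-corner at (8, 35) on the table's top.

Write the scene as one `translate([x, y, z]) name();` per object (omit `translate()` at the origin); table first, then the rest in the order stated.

table();
translate([361, -675, 0]) stool();
translate([361, 825, 0]) stool();
translate([8, 35, 687]) door_frame();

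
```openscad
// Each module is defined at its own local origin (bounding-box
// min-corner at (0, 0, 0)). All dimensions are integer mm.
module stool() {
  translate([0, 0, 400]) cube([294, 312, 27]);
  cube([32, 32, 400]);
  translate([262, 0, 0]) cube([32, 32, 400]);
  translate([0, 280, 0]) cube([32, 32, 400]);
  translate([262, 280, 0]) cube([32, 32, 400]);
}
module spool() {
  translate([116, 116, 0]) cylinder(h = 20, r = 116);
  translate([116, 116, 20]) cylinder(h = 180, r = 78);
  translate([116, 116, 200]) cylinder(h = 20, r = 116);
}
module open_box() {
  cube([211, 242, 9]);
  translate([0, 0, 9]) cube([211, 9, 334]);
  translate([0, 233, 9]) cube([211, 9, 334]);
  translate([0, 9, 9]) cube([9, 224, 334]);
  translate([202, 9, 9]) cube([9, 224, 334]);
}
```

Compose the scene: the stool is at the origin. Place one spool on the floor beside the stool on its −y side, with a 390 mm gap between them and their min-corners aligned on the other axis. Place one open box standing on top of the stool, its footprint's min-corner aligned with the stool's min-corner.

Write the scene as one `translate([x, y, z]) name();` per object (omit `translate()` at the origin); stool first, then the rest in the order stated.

stool();
translate([0, -622, 0]) spool();
translate([0, 0, 427]) open_box();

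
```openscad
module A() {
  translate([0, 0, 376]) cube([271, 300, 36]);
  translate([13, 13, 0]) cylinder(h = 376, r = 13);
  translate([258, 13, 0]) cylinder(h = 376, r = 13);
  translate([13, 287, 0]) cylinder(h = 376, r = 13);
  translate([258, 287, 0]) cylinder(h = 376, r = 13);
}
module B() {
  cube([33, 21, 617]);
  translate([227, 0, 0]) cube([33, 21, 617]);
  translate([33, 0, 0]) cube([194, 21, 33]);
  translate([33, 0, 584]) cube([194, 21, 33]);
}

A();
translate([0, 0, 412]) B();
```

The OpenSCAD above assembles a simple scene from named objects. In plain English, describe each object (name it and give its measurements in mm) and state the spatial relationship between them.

A is a simple wooden stool: a rectangular seat 271 mm (x) by 300 mm (y), 36 mm thick, top face at z = 412 mm, on four round legs, each 26 mm in diameter. The legs rest on z = 0, each leg's axis is inset half a diameter from the nearest pair of seat edges (so the leg's bounding box is flush with the corner).

B is a picture frame with a 194×551 mm rectangular opening (x by z) and a uniform 33 mm border on every side. Frame depth is 21 mm along y. It is built from two vertical stiles running the full outside height and two horizontal rails spanning the gap between the stiles.

The picture frame is on top of the stool.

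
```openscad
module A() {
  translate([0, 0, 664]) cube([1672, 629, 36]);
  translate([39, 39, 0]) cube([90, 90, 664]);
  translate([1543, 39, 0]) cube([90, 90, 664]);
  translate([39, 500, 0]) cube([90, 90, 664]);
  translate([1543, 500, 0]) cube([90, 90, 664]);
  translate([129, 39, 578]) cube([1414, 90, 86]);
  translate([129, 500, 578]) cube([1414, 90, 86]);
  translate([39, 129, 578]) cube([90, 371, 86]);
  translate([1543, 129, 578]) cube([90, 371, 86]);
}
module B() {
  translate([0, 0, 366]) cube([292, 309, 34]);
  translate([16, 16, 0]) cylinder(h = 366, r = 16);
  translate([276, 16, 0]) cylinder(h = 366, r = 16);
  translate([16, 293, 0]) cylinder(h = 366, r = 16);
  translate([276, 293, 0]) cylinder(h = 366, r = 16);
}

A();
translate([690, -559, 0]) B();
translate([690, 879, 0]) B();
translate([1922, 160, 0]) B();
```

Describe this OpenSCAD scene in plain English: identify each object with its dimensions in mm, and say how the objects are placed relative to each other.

A is a table: top 1672 mm (x) × 629 mm (y), 36 mm thick, upper face at z = 700 mm, on four 90×90 mm square legs, each inset 39 mm from the nearest pair of top edges, running from z = 0 to the bottom of the top. Four apron rails, 90 mm thick and 86 mm tall, run between adjacent legs with their top edges flush with the underside of the top and their outer faces flush with the legs' outer faces.

B is a simple wooden stool: a rectangular seat 292 mm (x) by 309 mm (y), 34 mm thick, top face at z = 400 mm, on four round legs, each 32 mm in diameter. The legs rest on z = 0, each leg's axis is inset half a diameter from the nearest pair of seat edges (so the leg's bounding box is flush with the corner).

Three stools sit around the table at the −y, +y, +x sides.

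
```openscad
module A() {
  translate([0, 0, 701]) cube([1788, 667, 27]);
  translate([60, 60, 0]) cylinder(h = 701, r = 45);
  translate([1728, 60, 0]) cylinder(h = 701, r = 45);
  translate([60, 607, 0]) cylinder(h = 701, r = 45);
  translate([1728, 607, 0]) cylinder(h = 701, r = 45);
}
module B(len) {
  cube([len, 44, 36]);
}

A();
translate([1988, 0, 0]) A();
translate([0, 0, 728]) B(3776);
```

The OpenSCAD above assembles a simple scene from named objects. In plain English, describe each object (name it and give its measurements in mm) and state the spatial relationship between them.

A is a table with a 1788×667 mm rectangular top, 27 mm thick, top surface at z = 728 mm, supported by four round legs of 90 mm diameter, each leg's bounding box inset 15 mm from the nearest pair of top edges, running from the floor.

B is a rectangular beam 3776 mm long (x), 44 mm deep (y), 36 mm thick (z).

The beam spans the tops of two tables placed 200 mm apart, resting at z = 728 mm.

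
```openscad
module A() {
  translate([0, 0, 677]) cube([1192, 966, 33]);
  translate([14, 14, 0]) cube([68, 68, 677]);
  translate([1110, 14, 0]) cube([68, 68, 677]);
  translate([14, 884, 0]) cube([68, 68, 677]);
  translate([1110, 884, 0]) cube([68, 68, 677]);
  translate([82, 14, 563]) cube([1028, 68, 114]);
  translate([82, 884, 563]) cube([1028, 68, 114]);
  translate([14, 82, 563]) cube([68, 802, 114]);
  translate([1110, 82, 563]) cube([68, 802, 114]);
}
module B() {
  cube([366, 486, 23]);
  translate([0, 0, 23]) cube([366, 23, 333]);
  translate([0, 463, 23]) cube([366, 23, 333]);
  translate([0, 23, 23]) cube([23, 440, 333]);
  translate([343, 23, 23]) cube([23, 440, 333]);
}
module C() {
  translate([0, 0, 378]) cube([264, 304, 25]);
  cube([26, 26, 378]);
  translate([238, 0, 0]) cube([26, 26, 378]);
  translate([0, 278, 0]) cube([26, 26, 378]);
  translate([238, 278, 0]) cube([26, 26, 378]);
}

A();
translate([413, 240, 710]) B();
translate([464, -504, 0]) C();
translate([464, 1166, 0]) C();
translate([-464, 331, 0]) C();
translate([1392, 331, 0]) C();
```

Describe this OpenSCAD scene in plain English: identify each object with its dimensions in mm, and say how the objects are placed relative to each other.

A is a table: top 1192 mm (x) × 966 mm (y), 33 mm thick, upper face at z = 710 mm, on four 68×68 mm square legs, each inset 14 mm from the nearest pair of top edges, running from z = 0 to the bottom of the top. Four apron rails, 68 mm thick and 114 mm tall, run between adjacent legs with their top edges flush with the underside of the top and their outer faces flush with the legs' outer faces.

B is an open-topped rectangular box: outside dimensions 366×486×356 mm, with a uniform wall and base thickness of 23 mm. The base is a full 366×486 slab on the floor; four walls sit on top of the base. The front and back walls (the −y and +y sides) span the full width; the two side walls fit between them.

C is a four-legged stool. The seat is 264×304 mm, 25 mm thick, top at z = 403 mm. It stands on four square legs, each 26×26 mm in cross-section, from z = 0 to the seat underside, each flush with a corner of the seat.

The open box is on top of the table, centred. Four stools sit around the table at the −y, +y, −x, +x sides.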